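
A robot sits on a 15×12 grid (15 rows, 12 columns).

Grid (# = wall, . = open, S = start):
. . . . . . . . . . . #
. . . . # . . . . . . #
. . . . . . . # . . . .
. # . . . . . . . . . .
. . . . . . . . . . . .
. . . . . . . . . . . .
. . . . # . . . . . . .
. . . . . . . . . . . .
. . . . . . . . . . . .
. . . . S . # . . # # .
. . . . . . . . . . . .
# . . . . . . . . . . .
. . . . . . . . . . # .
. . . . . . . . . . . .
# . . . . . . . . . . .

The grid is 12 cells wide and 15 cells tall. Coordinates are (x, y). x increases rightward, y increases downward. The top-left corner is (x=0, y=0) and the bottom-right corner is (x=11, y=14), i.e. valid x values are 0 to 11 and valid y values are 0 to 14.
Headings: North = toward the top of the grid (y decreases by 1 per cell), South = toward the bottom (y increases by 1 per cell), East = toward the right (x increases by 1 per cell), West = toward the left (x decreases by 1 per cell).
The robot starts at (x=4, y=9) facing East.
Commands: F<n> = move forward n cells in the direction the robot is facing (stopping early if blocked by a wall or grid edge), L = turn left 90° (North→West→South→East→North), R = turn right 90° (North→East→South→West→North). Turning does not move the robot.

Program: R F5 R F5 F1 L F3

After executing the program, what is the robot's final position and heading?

Start: (x=4, y=9), facing East
  R: turn right, now facing South
  F5: move forward 5, now at (x=4, y=14)
  R: turn right, now facing West
  F5: move forward 3/5 (blocked), now at (x=1, y=14)
  F1: move forward 0/1 (blocked), now at (x=1, y=14)
  L: turn left, now facing South
  F3: move forward 0/3 (blocked), now at (x=1, y=14)
Final: (x=1, y=14), facing South

Answer: Final position: (x=1, y=14), facing South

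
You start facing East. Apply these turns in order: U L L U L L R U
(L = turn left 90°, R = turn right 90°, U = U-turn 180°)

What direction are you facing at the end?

Answer: Final heading: North

Derivation:
Start: East
  U (U-turn (180°)) -> West
  L (left (90° counter-clockwise)) -> South
  L (left (90° counter-clockwise)) -> East
  U (U-turn (180°)) -> West
  L (left (90° counter-clockwise)) -> South
  L (left (90° counter-clockwise)) -> East
  R (right (90° clockwise)) -> South
  U (U-turn (180°)) -> North
Final: North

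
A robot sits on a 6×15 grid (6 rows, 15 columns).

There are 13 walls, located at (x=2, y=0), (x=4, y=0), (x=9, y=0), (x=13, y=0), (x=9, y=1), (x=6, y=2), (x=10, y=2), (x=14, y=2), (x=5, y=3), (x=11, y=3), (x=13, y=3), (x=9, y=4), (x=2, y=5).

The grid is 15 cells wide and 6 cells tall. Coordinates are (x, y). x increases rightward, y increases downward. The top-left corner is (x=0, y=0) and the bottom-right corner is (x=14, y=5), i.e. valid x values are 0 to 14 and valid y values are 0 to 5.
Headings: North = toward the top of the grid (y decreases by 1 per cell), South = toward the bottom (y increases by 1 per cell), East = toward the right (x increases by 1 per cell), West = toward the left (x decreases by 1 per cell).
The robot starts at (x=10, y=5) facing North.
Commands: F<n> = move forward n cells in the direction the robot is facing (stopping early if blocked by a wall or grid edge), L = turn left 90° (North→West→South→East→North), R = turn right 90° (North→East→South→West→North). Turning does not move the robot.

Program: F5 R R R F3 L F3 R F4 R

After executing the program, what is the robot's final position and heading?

Start: (x=10, y=5), facing North
  F5: move forward 2/5 (blocked), now at (x=10, y=3)
  R: turn right, now facing East
  R: turn right, now facing South
  R: turn right, now facing West
  F3: move forward 3, now at (x=7, y=3)
  L: turn left, now facing South
  F3: move forward 2/3 (blocked), now at (x=7, y=5)
  R: turn right, now facing West
  F4: move forward 4, now at (x=3, y=5)
  R: turn right, now facing North
Final: (x=3, y=5), facing North

Answer: Final position: (x=3, y=5), facing North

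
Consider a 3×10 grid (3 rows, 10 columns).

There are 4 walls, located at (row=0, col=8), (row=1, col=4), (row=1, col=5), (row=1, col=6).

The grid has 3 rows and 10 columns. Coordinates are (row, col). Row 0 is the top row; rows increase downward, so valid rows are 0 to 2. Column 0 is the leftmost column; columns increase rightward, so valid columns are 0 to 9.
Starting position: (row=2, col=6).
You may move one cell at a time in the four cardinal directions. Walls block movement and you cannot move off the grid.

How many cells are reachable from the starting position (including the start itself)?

Answer: Reachable cells: 26

Derivation:
BFS flood-fill from (row=2, col=6):
  Distance 0: (row=2, col=6)
  Distance 1: (row=2, col=5), (row=2, col=7)
  Distance 2: (row=1, col=7), (row=2, col=4), (row=2, col=8)
  Distance 3: (row=0, col=7), (row=1, col=8), (row=2, col=3), (row=2, col=9)
  Distance 4: (row=0, col=6), (row=1, col=3), (row=1, col=9), (row=2, col=2)
  Distance 5: (row=0, col=3), (row=0, col=5), (row=0, col=9), (row=1, col=2), (row=2, col=1)
  Distance 6: (row=0, col=2), (row=0, col=4), (row=1, col=1), (row=2, col=0)
  Distance 7: (row=0, col=1), (row=1, col=0)
  Distance 8: (row=0, col=0)
Total reachable: 26 (grid has 26 open cells total)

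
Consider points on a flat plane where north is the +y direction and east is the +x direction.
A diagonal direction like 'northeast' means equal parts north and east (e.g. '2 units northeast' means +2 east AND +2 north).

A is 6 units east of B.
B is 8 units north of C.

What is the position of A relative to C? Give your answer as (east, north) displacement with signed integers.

Place C at the origin (east=0, north=0).
  B is 8 units north of C: delta (east=+0, north=+8); B at (east=0, north=8).
  A is 6 units east of B: delta (east=+6, north=+0); A at (east=6, north=8).
Therefore A relative to C: (east=6, north=8).

Answer: A is at (east=6, north=8) relative to C.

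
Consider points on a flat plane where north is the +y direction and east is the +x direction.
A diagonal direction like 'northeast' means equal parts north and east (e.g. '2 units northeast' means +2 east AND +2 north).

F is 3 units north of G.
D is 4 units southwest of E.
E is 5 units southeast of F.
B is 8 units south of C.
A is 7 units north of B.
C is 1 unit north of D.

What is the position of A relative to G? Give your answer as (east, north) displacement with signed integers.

Place G at the origin (east=0, north=0).
  F is 3 units north of G: delta (east=+0, north=+3); F at (east=0, north=3).
  E is 5 units southeast of F: delta (east=+5, north=-5); E at (east=5, north=-2).
  D is 4 units southwest of E: delta (east=-4, north=-4); D at (east=1, north=-6).
  C is 1 unit north of D: delta (east=+0, north=+1); C at (east=1, north=-5).
  B is 8 units south of C: delta (east=+0, north=-8); B at (east=1, north=-13).
  A is 7 units north of B: delta (east=+0, north=+7); A at (east=1, north=-6).
Therefore A relative to G: (east=1, north=-6).

Answer: A is at (east=1, north=-6) relative to G.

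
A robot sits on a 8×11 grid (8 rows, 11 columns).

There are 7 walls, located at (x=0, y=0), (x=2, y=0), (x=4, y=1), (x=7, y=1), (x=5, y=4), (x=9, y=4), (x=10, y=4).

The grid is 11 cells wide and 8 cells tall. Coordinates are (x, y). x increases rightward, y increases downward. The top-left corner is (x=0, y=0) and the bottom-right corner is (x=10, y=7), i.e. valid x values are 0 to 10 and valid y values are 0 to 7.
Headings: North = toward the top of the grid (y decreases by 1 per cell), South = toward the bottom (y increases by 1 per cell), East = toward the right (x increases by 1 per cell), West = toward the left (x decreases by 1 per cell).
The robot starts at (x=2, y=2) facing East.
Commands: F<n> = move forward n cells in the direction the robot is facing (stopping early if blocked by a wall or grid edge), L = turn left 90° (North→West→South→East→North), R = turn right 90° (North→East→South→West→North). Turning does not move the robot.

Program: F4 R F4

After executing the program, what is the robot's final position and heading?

Start: (x=2, y=2), facing East
  F4: move forward 4, now at (x=6, y=2)
  R: turn right, now facing South
  F4: move forward 4, now at (x=6, y=6)
Final: (x=6, y=6), facing South

Answer: Final position: (x=6, y=6), facing South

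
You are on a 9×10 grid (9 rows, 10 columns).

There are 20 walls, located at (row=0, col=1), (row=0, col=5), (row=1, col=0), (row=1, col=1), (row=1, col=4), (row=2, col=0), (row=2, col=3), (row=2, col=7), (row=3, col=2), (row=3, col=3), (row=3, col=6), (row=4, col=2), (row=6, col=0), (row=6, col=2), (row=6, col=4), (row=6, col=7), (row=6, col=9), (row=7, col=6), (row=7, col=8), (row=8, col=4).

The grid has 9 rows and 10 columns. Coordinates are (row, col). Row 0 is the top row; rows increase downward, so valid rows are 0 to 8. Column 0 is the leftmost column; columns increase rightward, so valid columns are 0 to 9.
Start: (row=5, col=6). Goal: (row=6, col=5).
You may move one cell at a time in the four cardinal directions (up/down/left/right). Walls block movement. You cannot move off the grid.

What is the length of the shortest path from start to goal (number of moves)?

BFS from (row=5, col=6) until reaching (row=6, col=5):
  Distance 0: (row=5, col=6)
  Distance 1: (row=4, col=6), (row=5, col=5), (row=5, col=7), (row=6, col=6)
  Distance 2: (row=4, col=5), (row=4, col=7), (row=5, col=4), (row=5, col=8), (row=6, col=5)  <- goal reached here
One shortest path (2 moves): (row=5, col=6) -> (row=5, col=5) -> (row=6, col=5)

Answer: Shortest path length: 2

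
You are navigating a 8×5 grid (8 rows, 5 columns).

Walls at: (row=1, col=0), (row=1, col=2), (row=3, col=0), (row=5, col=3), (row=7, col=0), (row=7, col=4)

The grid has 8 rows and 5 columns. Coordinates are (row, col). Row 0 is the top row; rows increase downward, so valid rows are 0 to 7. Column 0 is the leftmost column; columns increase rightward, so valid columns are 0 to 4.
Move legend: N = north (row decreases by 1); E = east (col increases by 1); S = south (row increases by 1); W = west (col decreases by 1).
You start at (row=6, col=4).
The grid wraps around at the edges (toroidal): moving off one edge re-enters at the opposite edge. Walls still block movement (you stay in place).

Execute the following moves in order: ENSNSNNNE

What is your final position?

Answer: Final position: (row=4, col=1)

Derivation:
Start: (row=6, col=4)
  E (east): (row=6, col=4) -> (row=6, col=0)
  N (north): (row=6, col=0) -> (row=5, col=0)
  S (south): (row=5, col=0) -> (row=6, col=0)
  N (north): (row=6, col=0) -> (row=5, col=0)
  S (south): (row=5, col=0) -> (row=6, col=0)
  N (north): (row=6, col=0) -> (row=5, col=0)
  N (north): (row=5, col=0) -> (row=4, col=0)
  N (north): blocked, stay at (row=4, col=0)
  E (east): (row=4, col=0) -> (row=4, col=1)
Final: (row=4, col=1)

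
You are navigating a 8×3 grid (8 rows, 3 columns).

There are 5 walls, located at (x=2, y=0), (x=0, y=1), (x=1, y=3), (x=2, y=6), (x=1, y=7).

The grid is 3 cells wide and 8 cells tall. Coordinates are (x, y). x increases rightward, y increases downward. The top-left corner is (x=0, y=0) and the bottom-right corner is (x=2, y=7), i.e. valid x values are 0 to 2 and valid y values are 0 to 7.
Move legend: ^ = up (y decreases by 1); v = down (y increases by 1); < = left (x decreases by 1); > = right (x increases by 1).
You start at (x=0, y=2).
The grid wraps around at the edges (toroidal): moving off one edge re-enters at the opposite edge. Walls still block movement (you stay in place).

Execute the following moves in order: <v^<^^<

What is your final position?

Answer: Final position: (x=0, y=0)

Derivation:
Start: (x=0, y=2)
  < (left): (x=0, y=2) -> (x=2, y=2)
  v (down): (x=2, y=2) -> (x=2, y=3)
  ^ (up): (x=2, y=3) -> (x=2, y=2)
  < (left): (x=2, y=2) -> (x=1, y=2)
  ^ (up): (x=1, y=2) -> (x=1, y=1)
  ^ (up): (x=1, y=1) -> (x=1, y=0)
  < (left): (x=1, y=0) -> (x=0, y=0)
Final: (x=0, y=0)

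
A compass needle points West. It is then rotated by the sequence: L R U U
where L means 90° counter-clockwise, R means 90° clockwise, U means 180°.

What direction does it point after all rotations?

Answer: Final heading: West

Derivation:
Start: West
  L (left (90° counter-clockwise)) -> South
  R (right (90° clockwise)) -> West
  U (U-turn (180°)) -> East
  U (U-turn (180°)) -> West
Final: West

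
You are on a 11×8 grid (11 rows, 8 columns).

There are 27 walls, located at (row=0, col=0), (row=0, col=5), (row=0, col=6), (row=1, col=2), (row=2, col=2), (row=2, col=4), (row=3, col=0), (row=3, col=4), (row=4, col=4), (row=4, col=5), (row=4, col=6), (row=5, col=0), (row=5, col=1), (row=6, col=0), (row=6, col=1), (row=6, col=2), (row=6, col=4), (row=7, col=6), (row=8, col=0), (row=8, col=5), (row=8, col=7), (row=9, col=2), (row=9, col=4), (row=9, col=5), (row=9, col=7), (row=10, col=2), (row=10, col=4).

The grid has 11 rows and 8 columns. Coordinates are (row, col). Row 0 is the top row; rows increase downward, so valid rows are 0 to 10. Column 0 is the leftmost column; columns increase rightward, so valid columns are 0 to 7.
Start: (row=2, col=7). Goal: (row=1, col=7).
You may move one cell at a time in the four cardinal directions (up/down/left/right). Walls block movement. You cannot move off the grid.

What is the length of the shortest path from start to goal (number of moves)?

Answer: Shortest path length: 1

Derivation:
BFS from (row=2, col=7) until reaching (row=1, col=7):
  Distance 0: (row=2, col=7)
  Distance 1: (row=1, col=7), (row=2, col=6), (row=3, col=7)  <- goal reached here
One shortest path (1 moves): (row=2, col=7) -> (row=1, col=7)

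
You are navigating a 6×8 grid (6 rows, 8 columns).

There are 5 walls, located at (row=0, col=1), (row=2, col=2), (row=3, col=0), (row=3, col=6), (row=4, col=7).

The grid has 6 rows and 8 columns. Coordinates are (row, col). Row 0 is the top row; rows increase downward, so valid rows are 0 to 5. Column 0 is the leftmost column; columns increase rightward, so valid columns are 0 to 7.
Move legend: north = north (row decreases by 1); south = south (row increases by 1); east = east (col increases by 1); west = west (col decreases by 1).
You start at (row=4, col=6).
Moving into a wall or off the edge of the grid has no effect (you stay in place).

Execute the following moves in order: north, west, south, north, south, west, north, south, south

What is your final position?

Answer: Final position: (row=5, col=4)

Derivation:
Start: (row=4, col=6)
  north (north): blocked, stay at (row=4, col=6)
  west (west): (row=4, col=6) -> (row=4, col=5)
  south (south): (row=4, col=5) -> (row=5, col=5)
  north (north): (row=5, col=5) -> (row=4, col=5)
  south (south): (row=4, col=5) -> (row=5, col=5)
  west (west): (row=5, col=5) -> (row=5, col=4)
  north (north): (row=5, col=4) -> (row=4, col=4)
  south (south): (row=4, col=4) -> (row=5, col=4)
  south (south): blocked, stay at (row=5, col=4)
Final: (row=5, col=4)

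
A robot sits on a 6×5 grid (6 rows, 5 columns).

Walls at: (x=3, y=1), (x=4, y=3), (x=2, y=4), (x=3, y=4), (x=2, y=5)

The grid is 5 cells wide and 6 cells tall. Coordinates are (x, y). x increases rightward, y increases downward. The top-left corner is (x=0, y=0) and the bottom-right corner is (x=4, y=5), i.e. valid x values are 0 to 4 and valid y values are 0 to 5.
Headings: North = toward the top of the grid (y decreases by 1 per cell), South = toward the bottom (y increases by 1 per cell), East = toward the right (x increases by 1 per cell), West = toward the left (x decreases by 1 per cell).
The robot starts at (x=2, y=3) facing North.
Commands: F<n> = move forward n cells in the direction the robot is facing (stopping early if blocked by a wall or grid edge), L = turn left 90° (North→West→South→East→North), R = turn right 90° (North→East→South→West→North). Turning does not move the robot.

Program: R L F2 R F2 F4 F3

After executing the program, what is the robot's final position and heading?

Answer: Final position: (x=2, y=1), facing East

Derivation:
Start: (x=2, y=3), facing North
  R: turn right, now facing East
  L: turn left, now facing North
  F2: move forward 2, now at (x=2, y=1)
  R: turn right, now facing East
  F2: move forward 0/2 (blocked), now at (x=2, y=1)
  F4: move forward 0/4 (blocked), now at (x=2, y=1)
  F3: move forward 0/3 (blocked), now at (x=2, y=1)
Final: (x=2, y=1), facing East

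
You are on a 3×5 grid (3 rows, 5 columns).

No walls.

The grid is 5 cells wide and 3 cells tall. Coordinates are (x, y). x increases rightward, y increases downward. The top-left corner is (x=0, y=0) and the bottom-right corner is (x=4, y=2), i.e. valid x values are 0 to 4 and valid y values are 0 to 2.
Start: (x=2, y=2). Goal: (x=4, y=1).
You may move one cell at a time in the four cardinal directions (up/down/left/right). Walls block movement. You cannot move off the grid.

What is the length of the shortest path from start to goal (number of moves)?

BFS from (x=2, y=2) until reaching (x=4, y=1):
  Distance 0: (x=2, y=2)
  Distance 1: (x=2, y=1), (x=1, y=2), (x=3, y=2)
  Distance 2: (x=2, y=0), (x=1, y=1), (x=3, y=1), (x=0, y=2), (x=4, y=2)
  Distance 3: (x=1, y=0), (x=3, y=0), (x=0, y=1), (x=4, y=1)  <- goal reached here
One shortest path (3 moves): (x=2, y=2) -> (x=3, y=2) -> (x=4, y=2) -> (x=4, y=1)

Answer: Shortest path length: 3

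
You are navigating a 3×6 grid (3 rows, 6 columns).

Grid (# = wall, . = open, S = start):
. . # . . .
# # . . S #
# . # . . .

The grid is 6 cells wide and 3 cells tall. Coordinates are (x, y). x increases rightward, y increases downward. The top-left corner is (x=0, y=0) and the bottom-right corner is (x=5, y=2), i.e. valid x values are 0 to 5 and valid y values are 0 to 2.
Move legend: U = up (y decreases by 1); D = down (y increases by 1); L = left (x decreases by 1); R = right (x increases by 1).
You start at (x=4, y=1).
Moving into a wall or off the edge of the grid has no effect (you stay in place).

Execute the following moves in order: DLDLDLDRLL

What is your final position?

Answer: Final position: (x=3, y=2)

Derivation:
Start: (x=4, y=1)
  D (down): (x=4, y=1) -> (x=4, y=2)
  L (left): (x=4, y=2) -> (x=3, y=2)
  D (down): blocked, stay at (x=3, y=2)
  L (left): blocked, stay at (x=3, y=2)
  D (down): blocked, stay at (x=3, y=2)
  L (left): blocked, stay at (x=3, y=2)
  D (down): blocked, stay at (x=3, y=2)
  R (right): (x=3, y=2) -> (x=4, y=2)
  L (left): (x=4, y=2) -> (x=3, y=2)
  L (left): blocked, stay at (x=3, y=2)
Final: (x=3, y=2)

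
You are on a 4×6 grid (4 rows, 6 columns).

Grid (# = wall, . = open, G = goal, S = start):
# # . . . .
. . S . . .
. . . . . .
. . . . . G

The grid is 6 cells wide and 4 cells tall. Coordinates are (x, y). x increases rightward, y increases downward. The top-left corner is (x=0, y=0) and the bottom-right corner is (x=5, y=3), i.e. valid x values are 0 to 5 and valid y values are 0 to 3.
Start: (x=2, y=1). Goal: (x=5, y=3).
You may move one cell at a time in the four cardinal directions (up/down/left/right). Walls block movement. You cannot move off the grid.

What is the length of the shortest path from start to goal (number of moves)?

Answer: Shortest path length: 5

Derivation:
BFS from (x=2, y=1) until reaching (x=5, y=3):
  Distance 0: (x=2, y=1)
  Distance 1: (x=2, y=0), (x=1, y=1), (x=3, y=1), (x=2, y=2)
  Distance 2: (x=3, y=0), (x=0, y=1), (x=4, y=1), (x=1, y=2), (x=3, y=2), (x=2, y=3)
  Distance 3: (x=4, y=0), (x=5, y=1), (x=0, y=2), (x=4, y=2), (x=1, y=3), (x=3, y=3)
  Distance 4: (x=5, y=0), (x=5, y=2), (x=0, y=3), (x=4, y=3)
  Distance 5: (x=5, y=3)  <- goal reached here
One shortest path (5 moves): (x=2, y=1) -> (x=3, y=1) -> (x=4, y=1) -> (x=5, y=1) -> (x=5, y=2) -> (x=5, y=3)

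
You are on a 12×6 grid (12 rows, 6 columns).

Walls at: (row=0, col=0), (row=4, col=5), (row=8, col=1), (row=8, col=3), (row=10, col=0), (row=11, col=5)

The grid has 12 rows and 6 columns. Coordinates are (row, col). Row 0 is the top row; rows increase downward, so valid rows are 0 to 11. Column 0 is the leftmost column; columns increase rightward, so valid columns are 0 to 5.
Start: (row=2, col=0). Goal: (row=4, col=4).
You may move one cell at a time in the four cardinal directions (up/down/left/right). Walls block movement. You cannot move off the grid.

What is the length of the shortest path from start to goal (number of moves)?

BFS from (row=2, col=0) until reaching (row=4, col=4):
  Distance 0: (row=2, col=0)
  Distance 1: (row=1, col=0), (row=2, col=1), (row=3, col=0)
  Distance 2: (row=1, col=1), (row=2, col=2), (row=3, col=1), (row=4, col=0)
  Distance 3: (row=0, col=1), (row=1, col=2), (row=2, col=3), (row=3, col=2), (row=4, col=1), (row=5, col=0)
  Distance 4: (row=0, col=2), (row=1, col=3), (row=2, col=4), (row=3, col=3), (row=4, col=2), (row=5, col=1), (row=6, col=0)
  Distance 5: (row=0, col=3), (row=1, col=4), (row=2, col=5), (row=3, col=4), (row=4, col=3), (row=5, col=2), (row=6, col=1), (row=7, col=0)
  Distance 6: (row=0, col=4), (row=1, col=5), (row=3, col=5), (row=4, col=4), (row=5, col=3), (row=6, col=2), (row=7, col=1), (row=8, col=0)  <- goal reached here
One shortest path (6 moves): (row=2, col=0) -> (row=2, col=1) -> (row=2, col=2) -> (row=2, col=3) -> (row=2, col=4) -> (row=3, col=4) -> (row=4, col=4)

Answer: Shortest path length: 6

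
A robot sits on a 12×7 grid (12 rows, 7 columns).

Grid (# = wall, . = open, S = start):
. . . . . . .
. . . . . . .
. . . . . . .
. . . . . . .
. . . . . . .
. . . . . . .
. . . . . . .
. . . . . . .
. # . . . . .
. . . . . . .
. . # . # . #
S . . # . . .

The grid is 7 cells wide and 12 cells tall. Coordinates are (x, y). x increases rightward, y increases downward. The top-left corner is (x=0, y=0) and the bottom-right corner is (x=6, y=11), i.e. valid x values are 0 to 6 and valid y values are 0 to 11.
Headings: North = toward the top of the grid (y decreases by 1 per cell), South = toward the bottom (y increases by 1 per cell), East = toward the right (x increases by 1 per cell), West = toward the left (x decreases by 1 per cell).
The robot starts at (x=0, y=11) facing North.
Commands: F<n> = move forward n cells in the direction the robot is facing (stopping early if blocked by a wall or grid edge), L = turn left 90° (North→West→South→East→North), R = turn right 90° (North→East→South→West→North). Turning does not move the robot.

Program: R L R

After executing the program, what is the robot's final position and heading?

Start: (x=0, y=11), facing North
  R: turn right, now facing East
  L: turn left, now facing North
  R: turn right, now facing East
Final: (x=0, y=11), facing East

Answer: Final position: (x=0, y=11), facing East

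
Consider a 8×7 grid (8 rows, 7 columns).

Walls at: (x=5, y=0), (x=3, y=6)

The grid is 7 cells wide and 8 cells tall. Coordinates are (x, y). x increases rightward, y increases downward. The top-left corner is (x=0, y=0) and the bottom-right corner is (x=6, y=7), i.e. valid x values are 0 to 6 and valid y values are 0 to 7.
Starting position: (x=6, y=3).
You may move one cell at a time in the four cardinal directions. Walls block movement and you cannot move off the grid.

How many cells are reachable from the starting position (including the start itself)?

Answer: Reachable cells: 54

Derivation:
BFS flood-fill from (x=6, y=3):
  Distance 0: (x=6, y=3)
  Distance 1: (x=6, y=2), (x=5, y=3), (x=6, y=4)
  Distance 2: (x=6, y=1), (x=5, y=2), (x=4, y=3), (x=5, y=4), (x=6, y=5)
  Distance 3: (x=6, y=0), (x=5, y=1), (x=4, y=2), (x=3, y=3), (x=4, y=4), (x=5, y=5), (x=6, y=6)
  Distance 4: (x=4, y=1), (x=3, y=2), (x=2, y=3), (x=3, y=4), (x=4, y=5), (x=5, y=6), (x=6, y=7)
  Distance 5: (x=4, y=0), (x=3, y=1), (x=2, y=2), (x=1, y=3), (x=2, y=4), (x=3, y=5), (x=4, y=6), (x=5, y=7)
  Distance 6: (x=3, y=0), (x=2, y=1), (x=1, y=2), (x=0, y=3), (x=1, y=4), (x=2, y=5), (x=4, y=7)
  Distance 7: (x=2, y=0), (x=1, y=1), (x=0, y=2), (x=0, y=4), (x=1, y=5), (x=2, y=6), (x=3, y=7)
  Distance 8: (x=1, y=0), (x=0, y=1), (x=0, y=5), (x=1, y=6), (x=2, y=7)
  Distance 9: (x=0, y=0), (x=0, y=6), (x=1, y=7)
  Distance 10: (x=0, y=7)
Total reachable: 54 (grid has 54 open cells total)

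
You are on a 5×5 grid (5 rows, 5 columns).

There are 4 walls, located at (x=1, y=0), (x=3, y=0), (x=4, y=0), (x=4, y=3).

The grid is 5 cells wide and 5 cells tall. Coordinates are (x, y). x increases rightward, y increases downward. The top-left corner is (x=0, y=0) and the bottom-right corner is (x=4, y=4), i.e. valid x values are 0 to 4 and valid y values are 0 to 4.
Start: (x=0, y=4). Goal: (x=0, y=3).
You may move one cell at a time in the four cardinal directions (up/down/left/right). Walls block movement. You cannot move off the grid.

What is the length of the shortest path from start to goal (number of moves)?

Answer: Shortest path length: 1

Derivation:
BFS from (x=0, y=4) until reaching (x=0, y=3):
  Distance 0: (x=0, y=4)
  Distance 1: (x=0, y=3), (x=1, y=4)  <- goal reached here
One shortest path (1 moves): (x=0, y=4) -> (x=0, y=3)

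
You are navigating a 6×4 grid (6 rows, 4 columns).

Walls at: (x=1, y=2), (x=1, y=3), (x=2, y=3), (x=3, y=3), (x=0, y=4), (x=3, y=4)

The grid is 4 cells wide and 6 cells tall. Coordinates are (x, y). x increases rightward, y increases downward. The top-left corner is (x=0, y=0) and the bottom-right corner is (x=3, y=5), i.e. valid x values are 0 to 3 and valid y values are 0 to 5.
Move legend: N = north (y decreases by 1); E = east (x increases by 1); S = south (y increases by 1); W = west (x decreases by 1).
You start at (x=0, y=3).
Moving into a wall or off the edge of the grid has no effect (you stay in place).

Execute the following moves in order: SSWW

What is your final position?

Answer: Final position: (x=0, y=3)

Derivation:
Start: (x=0, y=3)
  S (south): blocked, stay at (x=0, y=3)
  S (south): blocked, stay at (x=0, y=3)
  W (west): blocked, stay at (x=0, y=3)
  W (west): blocked, stay at (x=0, y=3)
Final: (x=0, y=3)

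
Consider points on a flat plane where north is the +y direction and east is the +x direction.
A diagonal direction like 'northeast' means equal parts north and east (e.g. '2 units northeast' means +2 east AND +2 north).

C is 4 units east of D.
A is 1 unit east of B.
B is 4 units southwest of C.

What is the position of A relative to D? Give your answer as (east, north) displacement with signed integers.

Answer: A is at (east=1, north=-4) relative to D.

Derivation:
Place D at the origin (east=0, north=0).
  C is 4 units east of D: delta (east=+4, north=+0); C at (east=4, north=0).
  B is 4 units southwest of C: delta (east=-4, north=-4); B at (east=0, north=-4).
  A is 1 unit east of B: delta (east=+1, north=+0); A at (east=1, north=-4).
Therefore A relative to D: (east=1, north=-4).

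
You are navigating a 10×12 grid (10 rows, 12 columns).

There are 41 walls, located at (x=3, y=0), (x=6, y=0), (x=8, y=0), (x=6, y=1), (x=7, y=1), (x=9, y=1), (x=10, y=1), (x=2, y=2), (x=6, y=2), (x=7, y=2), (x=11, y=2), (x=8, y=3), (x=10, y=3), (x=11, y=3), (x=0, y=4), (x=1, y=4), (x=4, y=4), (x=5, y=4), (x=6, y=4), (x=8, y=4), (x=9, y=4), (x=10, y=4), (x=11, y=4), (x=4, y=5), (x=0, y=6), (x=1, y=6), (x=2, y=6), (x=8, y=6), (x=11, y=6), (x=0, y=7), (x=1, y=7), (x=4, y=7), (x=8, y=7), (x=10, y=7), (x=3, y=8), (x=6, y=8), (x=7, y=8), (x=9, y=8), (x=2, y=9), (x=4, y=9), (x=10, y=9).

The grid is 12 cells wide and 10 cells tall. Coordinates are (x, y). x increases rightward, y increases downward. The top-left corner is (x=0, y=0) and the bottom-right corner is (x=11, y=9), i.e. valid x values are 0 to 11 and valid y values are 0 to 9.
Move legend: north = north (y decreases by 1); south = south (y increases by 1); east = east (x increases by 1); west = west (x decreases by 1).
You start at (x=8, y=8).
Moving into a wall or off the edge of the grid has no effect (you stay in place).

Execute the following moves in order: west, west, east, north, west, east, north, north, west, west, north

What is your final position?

Start: (x=8, y=8)
  west (west): blocked, stay at (x=8, y=8)
  west (west): blocked, stay at (x=8, y=8)
  east (east): blocked, stay at (x=8, y=8)
  north (north): blocked, stay at (x=8, y=8)
  west (west): blocked, stay at (x=8, y=8)
  east (east): blocked, stay at (x=8, y=8)
  north (north): blocked, stay at (x=8, y=8)
  north (north): blocked, stay at (x=8, y=8)
  west (west): blocked, stay at (x=8, y=8)
  west (west): blocked, stay at (x=8, y=8)
  north (north): blocked, stay at (x=8, y=8)
Final: (x=8, y=8)

Answer: Final position: (x=8, y=8)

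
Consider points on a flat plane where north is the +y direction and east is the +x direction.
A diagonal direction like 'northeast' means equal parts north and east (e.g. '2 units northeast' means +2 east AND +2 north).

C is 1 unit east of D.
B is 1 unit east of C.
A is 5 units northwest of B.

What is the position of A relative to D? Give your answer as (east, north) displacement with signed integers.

Answer: A is at (east=-3, north=5) relative to D.

Derivation:
Place D at the origin (east=0, north=0).
  C is 1 unit east of D: delta (east=+1, north=+0); C at (east=1, north=0).
  B is 1 unit east of C: delta (east=+1, north=+0); B at (east=2, north=0).
  A is 5 units northwest of B: delta (east=-5, north=+5); A at (east=-3, north=5).
Therefore A relative to D: (east=-3, north=5).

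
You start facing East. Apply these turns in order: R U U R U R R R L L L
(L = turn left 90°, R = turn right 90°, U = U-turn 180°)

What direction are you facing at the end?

Start: East
  R (right (90° clockwise)) -> South
  U (U-turn (180°)) -> North
  U (U-turn (180°)) -> South
  R (right (90° clockwise)) -> West
  U (U-turn (180°)) -> East
  R (right (90° clockwise)) -> South
  R (right (90° clockwise)) -> West
  R (right (90° clockwise)) -> North
  L (left (90° counter-clockwise)) -> West
  L (left (90° counter-clockwise)) -> South
  L (left (90° counter-clockwise)) -> East
Final: East

Answer: Final heading: East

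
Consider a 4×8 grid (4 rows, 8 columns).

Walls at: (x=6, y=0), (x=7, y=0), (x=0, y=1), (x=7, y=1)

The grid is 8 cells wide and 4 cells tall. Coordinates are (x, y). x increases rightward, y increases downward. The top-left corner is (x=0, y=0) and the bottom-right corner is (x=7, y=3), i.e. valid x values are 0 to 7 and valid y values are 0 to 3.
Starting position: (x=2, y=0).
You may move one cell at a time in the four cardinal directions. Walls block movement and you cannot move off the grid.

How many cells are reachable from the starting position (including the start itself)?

Answer: Reachable cells: 28

Derivation:
BFS flood-fill from (x=2, y=0):
  Distance 0: (x=2, y=0)
  Distance 1: (x=1, y=0), (x=3, y=0), (x=2, y=1)
  Distance 2: (x=0, y=0), (x=4, y=0), (x=1, y=1), (x=3, y=1), (x=2, y=2)
  Distance 3: (x=5, y=0), (x=4, y=1), (x=1, y=2), (x=3, y=2), (x=2, y=3)
  Distance 4: (x=5, y=1), (x=0, y=2), (x=4, y=2), (x=1, y=3), (x=3, y=3)
  Distance 5: (x=6, y=1), (x=5, y=2), (x=0, y=3), (x=4, y=3)
  Distance 6: (x=6, y=2), (x=5, y=3)
  Distance 7: (x=7, y=2), (x=6, y=3)
  Distance 8: (x=7, y=3)
Total reachable: 28 (grid has 28 open cells total)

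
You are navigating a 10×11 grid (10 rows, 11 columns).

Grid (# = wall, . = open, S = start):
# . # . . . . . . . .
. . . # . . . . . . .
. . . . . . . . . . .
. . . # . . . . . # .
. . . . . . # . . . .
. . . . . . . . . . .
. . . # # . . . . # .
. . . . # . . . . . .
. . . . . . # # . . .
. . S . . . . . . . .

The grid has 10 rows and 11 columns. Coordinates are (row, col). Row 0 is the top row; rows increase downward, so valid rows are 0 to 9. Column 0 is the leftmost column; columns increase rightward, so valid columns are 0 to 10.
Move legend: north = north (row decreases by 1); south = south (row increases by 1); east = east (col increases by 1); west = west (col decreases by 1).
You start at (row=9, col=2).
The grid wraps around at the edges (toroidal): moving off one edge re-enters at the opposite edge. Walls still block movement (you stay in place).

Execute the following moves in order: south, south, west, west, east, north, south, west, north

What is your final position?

Answer: Final position: (row=8, col=0)

Derivation:
Start: (row=9, col=2)
  south (south): blocked, stay at (row=9, col=2)
  south (south): blocked, stay at (row=9, col=2)
  west (west): (row=9, col=2) -> (row=9, col=1)
  west (west): (row=9, col=1) -> (row=9, col=0)
  east (east): (row=9, col=0) -> (row=9, col=1)
  north (north): (row=9, col=1) -> (row=8, col=1)
  south (south): (row=8, col=1) -> (row=9, col=1)
  west (west): (row=9, col=1) -> (row=9, col=0)
  north (north): (row=9, col=0) -> (row=8, col=0)
Final: (row=8, col=0)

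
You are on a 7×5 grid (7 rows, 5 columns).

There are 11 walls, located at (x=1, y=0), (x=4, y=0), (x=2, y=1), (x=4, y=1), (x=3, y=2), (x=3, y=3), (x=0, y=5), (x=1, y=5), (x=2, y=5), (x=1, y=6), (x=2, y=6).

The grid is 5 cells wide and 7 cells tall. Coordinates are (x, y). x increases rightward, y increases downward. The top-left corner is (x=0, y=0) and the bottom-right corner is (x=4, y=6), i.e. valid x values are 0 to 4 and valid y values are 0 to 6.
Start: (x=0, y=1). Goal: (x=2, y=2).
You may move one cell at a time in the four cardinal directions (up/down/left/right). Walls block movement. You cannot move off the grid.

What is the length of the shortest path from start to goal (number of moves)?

BFS from (x=0, y=1) until reaching (x=2, y=2):
  Distance 0: (x=0, y=1)
  Distance 1: (x=0, y=0), (x=1, y=1), (x=0, y=2)
  Distance 2: (x=1, y=2), (x=0, y=3)
  Distance 3: (x=2, y=2), (x=1, y=3), (x=0, y=4)  <- goal reached here
One shortest path (3 moves): (x=0, y=1) -> (x=1, y=1) -> (x=1, y=2) -> (x=2, y=2)

Answer: Shortest path length: 3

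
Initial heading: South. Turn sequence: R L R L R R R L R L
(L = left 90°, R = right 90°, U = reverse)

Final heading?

Start: South
  R (right (90° clockwise)) -> West
  L (left (90° counter-clockwise)) -> South
  R (right (90° clockwise)) -> West
  L (left (90° counter-clockwise)) -> South
  R (right (90° clockwise)) -> West
  R (right (90° clockwise)) -> North
  R (right (90° clockwise)) -> East
  L (left (90° counter-clockwise)) -> North
  R (right (90° clockwise)) -> East
  L (left (90° counter-clockwise)) -> North
Final: North

Answer: Final heading: North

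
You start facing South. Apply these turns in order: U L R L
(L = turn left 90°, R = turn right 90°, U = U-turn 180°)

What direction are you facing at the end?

Start: South
  U (U-turn (180°)) -> North
  L (left (90° counter-clockwise)) -> West
  R (right (90° clockwise)) -> North
  L (left (90° counter-clockwise)) -> West
Final: West

Answer: Final heading: West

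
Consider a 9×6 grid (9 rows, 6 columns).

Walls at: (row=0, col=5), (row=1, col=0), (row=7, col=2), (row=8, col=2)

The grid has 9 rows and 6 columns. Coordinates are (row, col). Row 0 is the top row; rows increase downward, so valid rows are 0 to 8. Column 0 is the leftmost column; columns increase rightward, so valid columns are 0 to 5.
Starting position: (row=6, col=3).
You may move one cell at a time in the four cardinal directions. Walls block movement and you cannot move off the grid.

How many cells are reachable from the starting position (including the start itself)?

Answer: Reachable cells: 50

Derivation:
BFS flood-fill from (row=6, col=3):
  Distance 0: (row=6, col=3)
  Distance 1: (row=5, col=3), (row=6, col=2), (row=6, col=4), (row=7, col=3)
  Distance 2: (row=4, col=3), (row=5, col=2), (row=5, col=4), (row=6, col=1), (row=6, col=5), (row=7, col=4), (row=8, col=3)
  Distance 3: (row=3, col=3), (row=4, col=2), (row=4, col=4), (row=5, col=1), (row=5, col=5), (row=6, col=0), (row=7, col=1), (row=7, col=5), (row=8, col=4)
  Distance 4: (row=2, col=3), (row=3, col=2), (row=3, col=4), (row=4, col=1), (row=4, col=5), (row=5, col=0), (row=7, col=0), (row=8, col=1), (row=8, col=5)
  Distance 5: (row=1, col=3), (row=2, col=2), (row=2, col=4), (row=3, col=1), (row=3, col=5), (row=4, col=0), (row=8, col=0)
  Distance 6: (row=0, col=3), (row=1, col=2), (row=1, col=4), (row=2, col=1), (row=2, col=5), (row=3, col=0)
  Distance 7: (row=0, col=2), (row=0, col=4), (row=1, col=1), (row=1, col=5), (row=2, col=0)
  Distance 8: (row=0, col=1)
  Distance 9: (row=0, col=0)
Total reachable: 50 (grid has 50 open cells total)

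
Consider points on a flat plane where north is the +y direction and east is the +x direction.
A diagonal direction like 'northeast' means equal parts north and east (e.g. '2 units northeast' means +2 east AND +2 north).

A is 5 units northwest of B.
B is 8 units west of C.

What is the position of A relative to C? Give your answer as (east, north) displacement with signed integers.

Answer: A is at (east=-13, north=5) relative to C.

Derivation:
Place C at the origin (east=0, north=0).
  B is 8 units west of C: delta (east=-8, north=+0); B at (east=-8, north=0).
  A is 5 units northwest of B: delta (east=-5, north=+5); A at (east=-13, north=5).
Therefore A relative to C: (east=-13, north=5).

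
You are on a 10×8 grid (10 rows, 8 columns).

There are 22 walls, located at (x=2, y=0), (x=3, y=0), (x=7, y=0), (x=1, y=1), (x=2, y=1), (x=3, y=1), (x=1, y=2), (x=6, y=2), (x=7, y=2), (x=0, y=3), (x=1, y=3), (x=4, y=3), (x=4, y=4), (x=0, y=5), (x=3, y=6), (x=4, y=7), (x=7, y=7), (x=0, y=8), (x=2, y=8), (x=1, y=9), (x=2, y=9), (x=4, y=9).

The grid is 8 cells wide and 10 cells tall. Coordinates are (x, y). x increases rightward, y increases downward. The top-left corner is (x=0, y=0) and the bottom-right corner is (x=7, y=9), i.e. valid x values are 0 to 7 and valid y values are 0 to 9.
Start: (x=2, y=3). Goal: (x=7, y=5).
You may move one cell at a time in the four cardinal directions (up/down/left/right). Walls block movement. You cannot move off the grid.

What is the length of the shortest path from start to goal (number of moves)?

Answer: Shortest path length: 7

Derivation:
BFS from (x=2, y=3) until reaching (x=7, y=5):
  Distance 0: (x=2, y=3)
  Distance 1: (x=2, y=2), (x=3, y=3), (x=2, y=4)
  Distance 2: (x=3, y=2), (x=1, y=4), (x=3, y=4), (x=2, y=5)
  Distance 3: (x=4, y=2), (x=0, y=4), (x=1, y=5), (x=3, y=5), (x=2, y=6)
  Distance 4: (x=4, y=1), (x=5, y=2), (x=4, y=5), (x=1, y=6), (x=2, y=7)
  Distance 5: (x=4, y=0), (x=5, y=1), (x=5, y=3), (x=5, y=5), (x=0, y=6), (x=4, y=6), (x=1, y=7), (x=3, y=7)
  Distance 6: (x=5, y=0), (x=6, y=1), (x=6, y=3), (x=5, y=4), (x=6, y=5), (x=5, y=6), (x=0, y=7), (x=1, y=8), (x=3, y=8)
  Distance 7: (x=6, y=0), (x=7, y=1), (x=7, y=3), (x=6, y=4), (x=7, y=5), (x=6, y=6), (x=5, y=7), (x=4, y=8), (x=3, y=9)  <- goal reached here
One shortest path (7 moves): (x=2, y=3) -> (x=3, y=3) -> (x=3, y=4) -> (x=3, y=5) -> (x=4, y=5) -> (x=5, y=5) -> (x=6, y=5) -> (x=7, y=5)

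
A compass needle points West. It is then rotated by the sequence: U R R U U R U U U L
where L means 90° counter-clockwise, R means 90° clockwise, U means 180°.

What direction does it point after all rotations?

Start: West
  U (U-turn (180°)) -> East
  R (right (90° clockwise)) -> South
  R (right (90° clockwise)) -> West
  U (U-turn (180°)) -> East
  U (U-turn (180°)) -> West
  R (right (90° clockwise)) -> North
  U (U-turn (180°)) -> South
  U (U-turn (180°)) -> North
  U (U-turn (180°)) -> South
  L (left (90° counter-clockwise)) -> East
Final: East

Answer: Final heading: East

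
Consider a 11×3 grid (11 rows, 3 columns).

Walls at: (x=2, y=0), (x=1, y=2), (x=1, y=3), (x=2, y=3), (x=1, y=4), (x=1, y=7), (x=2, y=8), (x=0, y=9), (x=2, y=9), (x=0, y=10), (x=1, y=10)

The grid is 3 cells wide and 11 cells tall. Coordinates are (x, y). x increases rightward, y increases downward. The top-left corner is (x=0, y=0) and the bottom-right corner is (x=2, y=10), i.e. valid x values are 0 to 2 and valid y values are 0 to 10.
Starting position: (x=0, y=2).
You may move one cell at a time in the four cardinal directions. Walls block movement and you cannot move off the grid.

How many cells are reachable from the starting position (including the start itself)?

BFS flood-fill from (x=0, y=2):
  Distance 0: (x=0, y=2)
  Distance 1: (x=0, y=1), (x=0, y=3)
  Distance 2: (x=0, y=0), (x=1, y=1), (x=0, y=4)
  Distance 3: (x=1, y=0), (x=2, y=1), (x=0, y=5)
  Distance 4: (x=2, y=2), (x=1, y=5), (x=0, y=6)
  Distance 5: (x=2, y=5), (x=1, y=6), (x=0, y=7)
  Distance 6: (x=2, y=4), (x=2, y=6), (x=0, y=8)
  Distance 7: (x=2, y=7), (x=1, y=8)
  Distance 8: (x=1, y=9)
Total reachable: 21 (grid has 22 open cells total)

Answer: Reachable cells: 21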